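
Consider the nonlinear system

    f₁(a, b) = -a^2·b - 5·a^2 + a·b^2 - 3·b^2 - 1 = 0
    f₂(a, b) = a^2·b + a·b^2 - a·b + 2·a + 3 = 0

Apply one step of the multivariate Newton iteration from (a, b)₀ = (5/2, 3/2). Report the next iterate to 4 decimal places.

(1.2283, 0.9475)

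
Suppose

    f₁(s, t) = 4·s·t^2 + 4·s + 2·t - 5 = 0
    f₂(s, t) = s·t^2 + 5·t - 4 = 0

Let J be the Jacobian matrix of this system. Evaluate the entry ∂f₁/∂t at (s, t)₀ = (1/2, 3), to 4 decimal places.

14.0000

∂f₁/∂t = 8·s·t + 2.
At (1/2, 3) this is 14.0000.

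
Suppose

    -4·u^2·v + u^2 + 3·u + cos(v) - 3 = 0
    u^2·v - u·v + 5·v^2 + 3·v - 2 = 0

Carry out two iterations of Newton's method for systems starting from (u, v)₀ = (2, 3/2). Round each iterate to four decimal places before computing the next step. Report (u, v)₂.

(2.8646, 0.2212)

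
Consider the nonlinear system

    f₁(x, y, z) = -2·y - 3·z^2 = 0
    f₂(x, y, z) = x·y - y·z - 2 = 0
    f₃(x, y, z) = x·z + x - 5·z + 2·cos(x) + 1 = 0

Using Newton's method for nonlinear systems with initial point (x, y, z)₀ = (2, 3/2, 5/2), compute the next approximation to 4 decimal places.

(2.4751, 1.9587, 0.9888)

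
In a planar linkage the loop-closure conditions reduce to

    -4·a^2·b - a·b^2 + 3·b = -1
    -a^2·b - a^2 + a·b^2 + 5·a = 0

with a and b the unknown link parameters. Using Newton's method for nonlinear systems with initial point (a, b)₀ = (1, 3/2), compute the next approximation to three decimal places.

(1.692, -1.654)

At (1, 3/2): F = (-2.750, 4.750).
Jacobian J = [[-8·a·b - b^2, -4·a^2 - 2·a·b + 3], [-2·a·b - 2·a + b^2 + 5, -a^2 + 2·a·b]].
At the point, J = [[-14.250, -4.000], [2.250, 2.000]] (det J = -19.500).
Solving J·Δ = −F gives Δ = (0.692, -3.154).
Then the next iterate is (a, b)₁ = (1.692, -1.654).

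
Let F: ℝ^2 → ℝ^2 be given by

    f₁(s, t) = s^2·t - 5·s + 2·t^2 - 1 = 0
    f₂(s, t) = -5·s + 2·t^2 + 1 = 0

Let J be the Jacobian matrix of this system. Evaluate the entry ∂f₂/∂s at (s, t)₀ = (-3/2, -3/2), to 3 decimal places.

∂f₂/∂s = -5.
At (-3/2, -3/2) this is -5.000.

-5.000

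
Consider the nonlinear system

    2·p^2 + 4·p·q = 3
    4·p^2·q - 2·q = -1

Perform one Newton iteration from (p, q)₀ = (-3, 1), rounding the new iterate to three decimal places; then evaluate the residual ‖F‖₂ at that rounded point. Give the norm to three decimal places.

10.508

At (-3, 1): F = (3.000, 35.000).
Jacobian J = [[4·p + 4·q, 4·p], [8·p·q, 4·p^2 - 2]].
At the point, J = [[-8.000, -12.000], [-24.000, 34.000]] (det J = -560.000).
Solving J·Δ = −F gives Δ = (0.932, -0.371).
Then the next iterate is (p, q)₁ = (-2.068, 0.629).
Re-evaluating at (-2.068, 0.629): F = (0.35016, 10.50199), so ‖F‖₂ = 10.508.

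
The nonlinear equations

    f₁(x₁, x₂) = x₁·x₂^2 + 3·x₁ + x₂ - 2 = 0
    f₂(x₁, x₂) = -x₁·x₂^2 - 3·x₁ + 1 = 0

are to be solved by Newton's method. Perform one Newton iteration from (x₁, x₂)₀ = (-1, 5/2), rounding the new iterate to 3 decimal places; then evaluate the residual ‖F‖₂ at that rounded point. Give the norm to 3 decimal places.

5.391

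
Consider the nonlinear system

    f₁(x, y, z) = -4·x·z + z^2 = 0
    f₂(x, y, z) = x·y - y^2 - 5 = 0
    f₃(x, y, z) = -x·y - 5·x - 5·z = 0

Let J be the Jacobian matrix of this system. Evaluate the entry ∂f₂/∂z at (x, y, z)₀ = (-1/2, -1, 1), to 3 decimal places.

0.000

∂f₂/∂z = 0.
At (-1/2, -1, 1) this is 0.000.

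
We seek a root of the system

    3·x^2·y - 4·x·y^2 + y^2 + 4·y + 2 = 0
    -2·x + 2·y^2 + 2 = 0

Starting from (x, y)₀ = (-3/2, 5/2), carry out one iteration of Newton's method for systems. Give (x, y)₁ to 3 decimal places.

(-1.694, 0.711)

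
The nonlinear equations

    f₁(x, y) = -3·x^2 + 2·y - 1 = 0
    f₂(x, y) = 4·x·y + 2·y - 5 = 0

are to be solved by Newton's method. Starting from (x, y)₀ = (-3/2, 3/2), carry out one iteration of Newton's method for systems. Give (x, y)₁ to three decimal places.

(-0.646, 0.031)

At (-3/2, 3/2): F = (-4.750, -11.000).
Jacobian J = [[-6·x, 2], [4·y, 4·x + 2]].
At the point, J = [[9.000, 2.000], [6.000, -4.000]] (det J = -48.000).
Solving J·Δ = −F gives Δ = (0.854, -1.469).
Then the next iterate is (x, y)₁ = (-0.646, 0.031).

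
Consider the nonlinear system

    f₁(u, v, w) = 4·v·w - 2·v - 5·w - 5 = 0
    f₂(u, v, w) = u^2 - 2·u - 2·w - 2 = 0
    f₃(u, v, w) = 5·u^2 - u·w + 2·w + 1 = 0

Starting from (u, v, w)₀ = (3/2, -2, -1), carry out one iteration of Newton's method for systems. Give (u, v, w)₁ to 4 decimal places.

(0.7885, 1.5833, -1.7308)

At (3/2, -2, -1): F = (12.0000, -0.7500, 11.7500).
Jacobian J = [[0, 4·w - 2, 4·v - 5], [2·u - 2, 0, -2], [10·u - w, 0, -u + 2]].
At the point, J = [[0.0000, -6.0000, -13.0000], [1.0000, 0.0000, -2.0000], [16.0000, 0.0000, 0.5000]] (det J = 195.0000).
Solving J·Δ = −F gives Δ = (-0.7115, 3.5833, -0.7308).
Then the next iterate is (u, v, w)₁ = (0.7885, 1.5833, -1.7308).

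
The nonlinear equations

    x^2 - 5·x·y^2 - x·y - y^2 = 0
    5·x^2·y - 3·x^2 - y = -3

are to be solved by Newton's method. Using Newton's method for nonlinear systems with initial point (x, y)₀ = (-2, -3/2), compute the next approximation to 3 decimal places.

(-1.323, -1.022)

At (-2, -3/2): F = (21.250, -37.500).
Jacobian J = [[2·x - 5·y^2 - y, -10·x·y - x - 2·y], [10·x·y - 6·x, 5·x^2 - 1]].
At the point, J = [[-13.750, -25.000], [42.000, 19.000]] (det J = 788.750).
Solving J·Δ = −F gives Δ = (0.677, 0.478).
Then the next iterate is (x, y)₁ = (-1.323, -1.022).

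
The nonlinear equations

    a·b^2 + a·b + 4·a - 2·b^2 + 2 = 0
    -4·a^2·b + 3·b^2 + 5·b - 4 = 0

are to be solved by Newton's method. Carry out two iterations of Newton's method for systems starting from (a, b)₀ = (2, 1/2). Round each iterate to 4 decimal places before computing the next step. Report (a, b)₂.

(-0.9651, 1.2398)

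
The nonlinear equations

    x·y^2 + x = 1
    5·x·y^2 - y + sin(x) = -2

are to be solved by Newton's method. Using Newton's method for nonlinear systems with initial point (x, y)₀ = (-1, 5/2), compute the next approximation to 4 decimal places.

At (-1, 5/2): F = (-8.2500, -32.591471).
Jacobian J = [[y^2 + 1, 2·x·y], [5·y^2 + cos(x), 10·x·y - 1]].
At the point, J = [[7.2500, -5.0000], [31.790302, -26.0000]] (det J = -29.548488).
Solving J·Δ = −F gives Δ = (1.7443, 0.8793).
Then the next iterate is (x, y)₁ = (0.7443, 3.3793).

(0.7443, 3.3793)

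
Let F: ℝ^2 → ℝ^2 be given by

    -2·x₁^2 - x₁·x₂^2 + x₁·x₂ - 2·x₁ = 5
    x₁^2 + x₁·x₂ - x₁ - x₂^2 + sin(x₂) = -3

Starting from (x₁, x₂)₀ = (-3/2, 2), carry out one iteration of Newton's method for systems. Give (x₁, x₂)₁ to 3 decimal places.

(4.763, -0.006)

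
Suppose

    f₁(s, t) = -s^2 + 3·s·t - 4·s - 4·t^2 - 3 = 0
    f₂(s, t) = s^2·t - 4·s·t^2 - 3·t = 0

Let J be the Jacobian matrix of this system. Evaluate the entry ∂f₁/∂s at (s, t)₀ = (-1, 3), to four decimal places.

7.0000

∂f₁/∂s = -2·s + 3·t - 4.
At (-1, 3) this is 7.0000.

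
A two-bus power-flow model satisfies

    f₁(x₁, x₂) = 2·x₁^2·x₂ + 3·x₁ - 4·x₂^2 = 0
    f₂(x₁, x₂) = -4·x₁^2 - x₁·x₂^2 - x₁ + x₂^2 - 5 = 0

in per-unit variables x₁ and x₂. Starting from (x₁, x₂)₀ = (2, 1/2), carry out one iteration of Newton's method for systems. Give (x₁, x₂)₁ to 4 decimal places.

At (2, 1/2): F = (9.0000, -23.2500).
Jacobian J = [[4·x₁·x₂ + 3, 2·x₁^2 - 8·x₂], [-8·x₁ - x₂^2 - 1, -2·x₁·x₂ + 2·x₂]].
At the point, J = [[7.0000, 4.0000], [-17.2500, -1.0000]] (det J = 62.0000).
Solving J·Δ = −F gives Δ = (-1.3548, 0.1210).
Then the next iterate is (x₁, x₂)₁ = (0.6452, 0.6210).

(0.6452, 0.6210)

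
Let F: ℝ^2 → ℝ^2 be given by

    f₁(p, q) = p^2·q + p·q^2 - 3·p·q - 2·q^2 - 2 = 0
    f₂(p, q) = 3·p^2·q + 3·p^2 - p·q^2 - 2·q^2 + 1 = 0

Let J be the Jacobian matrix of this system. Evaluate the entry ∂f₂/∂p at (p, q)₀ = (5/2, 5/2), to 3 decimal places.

∂f₂/∂p = 6·p·q + 6·p - q^2.
At (5/2, 5/2) this is 46.250.

46.250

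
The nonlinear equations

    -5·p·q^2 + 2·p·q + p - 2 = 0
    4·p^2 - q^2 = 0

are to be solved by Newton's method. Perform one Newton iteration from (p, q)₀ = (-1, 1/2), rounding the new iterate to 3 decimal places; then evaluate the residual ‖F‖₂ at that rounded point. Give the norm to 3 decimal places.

1.260

At (-1, 1/2): F = (-2.750, 3.750).
Jacobian J = [[-5·q^2 + 2·q + 1, -10·p·q + 2·p], [8·p, -2·q]].
At the point, J = [[0.750, 3.000], [-8.000, -1.000]] (det J = 23.250).
Solving J·Δ = −F gives Δ = (0.366, 0.825).
Then the next iterate is (p, q)₁ = (-0.634, 1.325).
Re-evaluating at (-0.634, 1.325): F = (1.25123, -0.14780), so ‖F‖₂ = 1.260.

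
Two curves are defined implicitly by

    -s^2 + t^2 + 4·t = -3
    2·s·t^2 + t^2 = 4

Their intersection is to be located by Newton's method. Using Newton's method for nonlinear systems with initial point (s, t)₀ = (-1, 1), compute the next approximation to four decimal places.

(0.0000, -0.5000)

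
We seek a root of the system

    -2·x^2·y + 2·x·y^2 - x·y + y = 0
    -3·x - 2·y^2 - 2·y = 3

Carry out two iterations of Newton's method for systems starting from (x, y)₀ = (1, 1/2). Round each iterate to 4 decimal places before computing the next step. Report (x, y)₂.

At (1, 1/2): F = (-0.5000, -7.5000).
Jacobian J = [[-4·x·y + 2·y^2 - y, -2·x^2 + 4·x·y - x + 1], [-3, -4·y - 2]].
At the point, J = [[-2.0000, 0.0000], [-3.0000, -4.0000]] (det J = 8.0000).
Solving J·Δ = −F gives Δ = (-0.2500, -1.6875).
Then the next iterate is (x, y)₁ = (0.7500, -1.1875).
Round to (0.7500, -1.1875) and repeat: F = (3.154297, -5.695312), J = [[7.570312, -4.4375], [-3.0000, 2.7500]].
Δ = (2.2114, 4.4835), so (x, y)₂ = (2.9614, 3.2960).

(2.9614, 3.2960)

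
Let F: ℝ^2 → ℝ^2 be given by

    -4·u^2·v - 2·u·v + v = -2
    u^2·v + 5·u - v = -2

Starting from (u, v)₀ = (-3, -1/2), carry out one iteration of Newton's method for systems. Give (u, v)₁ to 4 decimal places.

At (-3, -1/2): F = (16.5000, -17.0000).
Jacobian J = [[-8·u·v - 2·v, -4·u^2 - 2·u + 1], [2·u·v + 5, u^2 - 1]].
At the point, J = [[-11.0000, -29.0000], [8.0000, 8.0000]] (det J = 144.0000).
Solving J·Δ = −F gives Δ = (2.5069, -0.3819).
Then the next iterate is (u, v)₁ = (-0.4931, -0.8819).

(-0.4931, -0.8819)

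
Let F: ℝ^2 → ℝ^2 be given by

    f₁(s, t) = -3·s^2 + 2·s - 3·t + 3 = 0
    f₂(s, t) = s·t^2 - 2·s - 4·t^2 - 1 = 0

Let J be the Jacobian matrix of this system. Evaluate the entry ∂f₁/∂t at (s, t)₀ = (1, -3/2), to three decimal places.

∂f₁/∂t = -3.
At (1, -3/2) this is -3.000.

-3.000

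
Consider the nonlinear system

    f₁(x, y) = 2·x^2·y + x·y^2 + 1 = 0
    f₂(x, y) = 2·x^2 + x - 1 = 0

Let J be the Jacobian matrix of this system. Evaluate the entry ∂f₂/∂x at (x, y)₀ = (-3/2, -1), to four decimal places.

-5.0000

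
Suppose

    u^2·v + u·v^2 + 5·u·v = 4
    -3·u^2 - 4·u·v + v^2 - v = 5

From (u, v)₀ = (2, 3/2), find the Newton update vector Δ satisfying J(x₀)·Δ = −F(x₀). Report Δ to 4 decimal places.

(-1.6422, 0.2182)

At (2, 3/2): F = (21.5000, -28.2500).
Jacobian J = [[2·u·v + v^2 + 5·v, u^2 + 2·u·v + 5·u], [-6·u - 4·v, -4·u + 2·v - 1]].
At the point, J = [[15.7500, 20.0000], [-18.0000, -6.0000]] (det J = 265.5000).
Solving J·Δ = −F gives Δ = (-1.6422, 0.2182).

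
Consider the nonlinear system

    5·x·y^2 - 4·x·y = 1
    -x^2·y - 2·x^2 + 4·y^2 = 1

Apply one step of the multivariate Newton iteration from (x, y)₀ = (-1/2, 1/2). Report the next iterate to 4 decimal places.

(-2.2000, 1.8000)

At (-1/2, 1/2): F = (-0.6250, -0.6250).
Jacobian J = [[5·y^2 - 4·y, 10·x·y - 4·x], [-2·x·y - 4·x, -x^2 + 8·y]].
At the point, J = [[-0.7500, -0.5000], [2.5000, 3.7500]] (det J = -1.5625).
Solving J·Δ = −F gives Δ = (-1.7000, 1.3000).
Then the next iterate is (x, y)₁ = (-2.2000, 1.8000).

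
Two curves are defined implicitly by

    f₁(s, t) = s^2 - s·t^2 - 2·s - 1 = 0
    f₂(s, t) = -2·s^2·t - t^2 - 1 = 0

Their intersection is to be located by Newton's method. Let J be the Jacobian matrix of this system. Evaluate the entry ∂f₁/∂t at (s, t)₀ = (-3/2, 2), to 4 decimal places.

∂f₁/∂t = -2·s·t.
At (-3/2, 2) this is 6.0000.

6.0000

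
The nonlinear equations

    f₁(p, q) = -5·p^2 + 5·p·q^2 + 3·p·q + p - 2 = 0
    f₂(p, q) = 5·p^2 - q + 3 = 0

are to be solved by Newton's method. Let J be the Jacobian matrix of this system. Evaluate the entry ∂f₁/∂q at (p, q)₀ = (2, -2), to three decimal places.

∂f₁/∂q = 10·p·q + 3·p.
At (2, -2) this is -34.000.

-34.000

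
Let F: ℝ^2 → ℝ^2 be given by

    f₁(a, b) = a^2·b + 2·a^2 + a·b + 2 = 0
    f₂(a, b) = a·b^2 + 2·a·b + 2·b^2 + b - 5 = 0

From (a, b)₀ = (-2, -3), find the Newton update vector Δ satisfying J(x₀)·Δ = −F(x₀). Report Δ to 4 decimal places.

(-2.2222, -0.8889)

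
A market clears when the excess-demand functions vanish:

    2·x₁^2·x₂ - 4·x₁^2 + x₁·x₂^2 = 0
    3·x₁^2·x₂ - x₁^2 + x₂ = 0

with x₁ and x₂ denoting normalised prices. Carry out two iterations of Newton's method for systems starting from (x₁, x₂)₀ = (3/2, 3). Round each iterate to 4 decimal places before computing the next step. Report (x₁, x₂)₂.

(0.2237, 2.2314)

At (3/2, 3): F = (18.0000, 21.0000).
Jacobian J = [[4·x₁·x₂ - 8·x₁ + x₂^2, 2·x₁^2 + 2·x₁·x₂], [6·x₁·x₂ - 2·x₁, 3·x₁^2 + 1]].
At the point, J = [[15.0000, 13.5000], [24.0000, 7.7500]] (det J = -207.7500).
Solving J·Δ = −F gives Δ = (-0.6931, -0.5632).
Then the next iterate is (x₁, x₂)₁ = (0.8069, 2.4368).
Round to (0.8069, 2.4368) and repeat: F = (5.360158, 6.545423), J = [[7.347810, 5.234683], [10.183724, 2.953263]].
Δ = (-0.5832, -0.2054), so (x₁, x₂)₂ = (0.2237, 2.2314).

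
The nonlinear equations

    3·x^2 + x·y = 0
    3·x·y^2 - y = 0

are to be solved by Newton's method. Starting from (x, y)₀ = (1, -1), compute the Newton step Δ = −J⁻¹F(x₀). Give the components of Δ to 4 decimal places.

At (1, -1): F = (2.0000, 4.0000).
Jacobian J = [[6·x + y, x], [3·y^2, 6·x·y - 1]].
At the point, J = [[5.0000, 1.0000], [3.0000, -7.0000]] (det J = -38.0000).
Solving J·Δ = −F gives Δ = (-0.4737, 0.3684).

(-0.4737, 0.3684)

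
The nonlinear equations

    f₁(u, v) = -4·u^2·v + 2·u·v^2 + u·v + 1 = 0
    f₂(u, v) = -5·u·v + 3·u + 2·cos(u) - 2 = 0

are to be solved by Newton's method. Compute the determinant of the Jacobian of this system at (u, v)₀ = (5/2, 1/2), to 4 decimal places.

J = [[-8·u·v + 2·v^2 + v, -4·u^2 + 4·u·v + u], [-5·v - 2·sin(u) + 3, -5·u]].
At the point, J = [[-9.0000, -17.5000], [-0.696944, -12.5000]].
det J = 100.3035.

100.3035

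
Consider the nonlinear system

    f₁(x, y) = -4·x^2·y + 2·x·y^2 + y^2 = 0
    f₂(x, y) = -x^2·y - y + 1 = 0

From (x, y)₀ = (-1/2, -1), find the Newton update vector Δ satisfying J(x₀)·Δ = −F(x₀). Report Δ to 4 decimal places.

At (-1/2, -1): F = (1.0000, 2.2500).
Jacobian J = [[-8·x·y + 2·y^2, -4·x^2 + 4·x·y + 2·y], [-2·x·y, -x^2 - 1]].
At the point, J = [[-2.0000, -1.0000], [-1.0000, -1.2500]] (det J = 1.5000).
Solving J·Δ = −F gives Δ = (-0.6667, 2.3333).

(-0.6667, 2.3333)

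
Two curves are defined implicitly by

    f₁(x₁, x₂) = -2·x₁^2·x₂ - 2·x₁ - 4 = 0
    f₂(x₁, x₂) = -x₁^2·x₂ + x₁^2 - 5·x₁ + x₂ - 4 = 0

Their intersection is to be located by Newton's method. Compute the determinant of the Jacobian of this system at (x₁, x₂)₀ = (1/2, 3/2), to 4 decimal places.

-6.5000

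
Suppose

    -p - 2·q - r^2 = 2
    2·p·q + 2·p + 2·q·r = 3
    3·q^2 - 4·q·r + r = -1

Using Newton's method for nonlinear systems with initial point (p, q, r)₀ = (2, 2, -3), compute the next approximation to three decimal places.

(0.677, 1.275, -0.629)

At (2, 2, -3): F = (-17.000, -3.000, 34.000).
Jacobian J = [[-1, -2, -2·r], [2·q + 2, 2·p + 2·r, 2·q], [0, 6·q - 4·r, -4·q + 1]].
At the point, J = [[-1.000, -2.000, 6.000], [6.000, -2.000, 4.000], [0.000, 24.000, -7.000]] (det J = 862.000).
Solving J·Δ = −F gives Δ = (-1.323, -0.725, 2.371).
Then the next iterate is (p, q, r)₁ = (0.677, 1.275, -0.629).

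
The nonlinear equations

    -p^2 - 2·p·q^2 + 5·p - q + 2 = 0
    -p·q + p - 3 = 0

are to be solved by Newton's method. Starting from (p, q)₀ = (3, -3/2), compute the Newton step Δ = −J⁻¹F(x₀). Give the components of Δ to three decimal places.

(-2.481, -0.567)

At (3, -3/2): F = (-4.000, 4.500).
Jacobian J = [[-2·p - 2·q^2 + 5, -4·p·q - 1], [-q + 1, -p]].
At the point, J = [[-5.500, 17.000], [2.500, -3.000]] (det J = -26.000).
Solving J·Δ = −F gives Δ = (-2.481, -0.567).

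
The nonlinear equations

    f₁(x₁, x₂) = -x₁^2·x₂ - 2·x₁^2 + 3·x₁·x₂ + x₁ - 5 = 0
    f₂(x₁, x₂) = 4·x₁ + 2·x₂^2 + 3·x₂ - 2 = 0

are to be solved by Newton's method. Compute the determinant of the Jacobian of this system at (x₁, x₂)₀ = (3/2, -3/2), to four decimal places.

6.0000

J = [[-2·x₁·x₂ - 4·x₁ + 3·x₂ + 1, -x₁^2 + 3·x₁], [4, 4·x₂ + 3]].
At the point, J = [[-5.0000, 2.2500], [4.0000, -3.0000]].
det J = 6.0000.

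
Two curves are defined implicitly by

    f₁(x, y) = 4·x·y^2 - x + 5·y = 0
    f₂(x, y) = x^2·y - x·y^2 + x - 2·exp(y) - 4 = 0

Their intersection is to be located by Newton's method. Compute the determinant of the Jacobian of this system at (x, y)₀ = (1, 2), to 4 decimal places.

-287.6717

J = [[4·y^2 - 1, 8·x·y + 5], [2·x·y - y^2 + 1, x^2 - 2·x·y - 2·exp(y)]].
At the point, J = [[15.0000, 21.0000], [1.0000, -17.778112]].
det J = -287.6717.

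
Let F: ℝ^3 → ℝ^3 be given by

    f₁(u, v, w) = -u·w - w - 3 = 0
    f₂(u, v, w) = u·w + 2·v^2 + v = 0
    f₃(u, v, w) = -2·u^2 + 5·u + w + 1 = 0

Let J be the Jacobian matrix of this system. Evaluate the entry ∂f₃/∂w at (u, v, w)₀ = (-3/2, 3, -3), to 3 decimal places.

∂f₃/∂w = 1.
At (-3/2, 3, -3) this is 1.000.

1.000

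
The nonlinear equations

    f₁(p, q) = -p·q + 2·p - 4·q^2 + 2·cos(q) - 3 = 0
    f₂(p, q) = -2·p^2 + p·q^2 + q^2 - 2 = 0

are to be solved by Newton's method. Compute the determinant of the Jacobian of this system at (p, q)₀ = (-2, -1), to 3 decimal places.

-99.146

J = [[-q + 2, -p - 8·q - 2·sin(q)], [-4·p + q^2, 2·p·q + 2·q]].
At the point, J = [[3.000, 11.68294], [9.000, 2.000]].
det J = -99.146.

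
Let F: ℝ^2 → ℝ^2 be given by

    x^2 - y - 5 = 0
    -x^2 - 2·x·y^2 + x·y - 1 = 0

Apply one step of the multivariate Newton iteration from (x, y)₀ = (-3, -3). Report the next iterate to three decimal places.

At (-3, -3): F = (7.000, 53.000).
Jacobian J = [[2·x, -1], [-2·x - 2·y^2 + y, -4·x·y + x]].
At the point, J = [[-6.000, -1.000], [-15.000, -39.000]] (det J = 219.000).
Solving J·Δ = −F gives Δ = (1.005, 0.973).
Then the next iterate is (x, y)₁ = (-1.995, -2.027).

(-1.995, -2.027)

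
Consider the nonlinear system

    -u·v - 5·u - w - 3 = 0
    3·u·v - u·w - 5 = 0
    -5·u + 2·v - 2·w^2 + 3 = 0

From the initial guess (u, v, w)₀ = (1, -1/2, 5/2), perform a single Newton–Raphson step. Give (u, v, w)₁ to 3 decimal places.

(-1.117, -0.485, 2.011)

At (1, -1/2, 5/2): F = (-10.000, -9.000, -15.500).
Jacobian J = [[-v - 5, -u, -1], [3·v - w, 3·u, -u], [-5, 2, -4·w]].
At the point, J = [[-4.500, -1.000, -1.000], [-4.000, 3.000, -1.000], [-5.000, 2.000, -10.000]] (det J = 154.000).
Solving J·Δ = −F gives Δ = (-2.117, 0.015, -0.489).
Then the next iterate is (u, v, w)₁ = (-1.117, -0.485, 2.011).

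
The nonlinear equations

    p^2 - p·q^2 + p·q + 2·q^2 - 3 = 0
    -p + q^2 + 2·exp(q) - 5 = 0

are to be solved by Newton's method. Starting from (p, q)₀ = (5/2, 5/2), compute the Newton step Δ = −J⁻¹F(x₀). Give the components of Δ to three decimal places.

(-5.100, -0.961)

At (5/2, 5/2): F = (6.375, 23.11499).
Jacobian J = [[2·p - q^2 + q, -2·p·q + p + 4·q], [-1, 2·q + 2·exp(q)]].
At the point, J = [[1.250, 0.000], [-1.000, 29.36499]] (det J = 36.70623).
Solving J·Δ = −F gives Δ = (-5.100, -0.961).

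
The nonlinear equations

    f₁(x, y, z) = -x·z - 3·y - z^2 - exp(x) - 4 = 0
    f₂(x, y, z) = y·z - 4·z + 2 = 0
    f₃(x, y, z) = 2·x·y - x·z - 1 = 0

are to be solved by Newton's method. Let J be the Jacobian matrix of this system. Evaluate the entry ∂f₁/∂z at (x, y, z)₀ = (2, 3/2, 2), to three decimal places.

-6.000

∂f₁/∂z = -x - 2·z.
At (2, 3/2, 2) this is -6.000.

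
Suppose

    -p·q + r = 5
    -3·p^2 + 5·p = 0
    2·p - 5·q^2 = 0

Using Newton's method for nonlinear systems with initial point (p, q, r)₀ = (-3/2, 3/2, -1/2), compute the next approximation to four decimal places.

(-0.4821, 0.6857, 5.4982)

At (-3/2, 3/2, -1/2): F = (-3.2500, -14.2500, -14.2500).
Jacobian J = [[-q, -p, 1], [-6·p + 5, 0, 0], [2, -10·q, 0]].
At the point, J = [[-1.5000, 1.5000, 1.0000], [14.0000, 0.0000, 0.0000], [2.0000, -15.0000, 0.0000]] (det J = -210.0000).
Solving J·Δ = −F gives Δ = (1.0179, -0.8143, 5.9982).
Then the next iterate is (p, q, r)₁ = (-0.4821, 0.6857, 5.4982).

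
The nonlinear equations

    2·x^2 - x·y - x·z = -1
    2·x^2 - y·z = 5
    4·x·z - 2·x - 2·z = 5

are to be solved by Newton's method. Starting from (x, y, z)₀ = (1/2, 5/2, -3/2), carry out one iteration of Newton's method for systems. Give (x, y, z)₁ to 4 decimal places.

At (1/2, 5/2, -3/2): F = (1.0000, -0.7500, -6.0000).
Jacobian J = [[4·x - y - z, -x, -x], [4·x, -z, -y], [4·z - 2, 0, 4·x - 2]].
At the point, J = [[1.0000, -0.5000, -0.5000], [2.0000, 1.5000, -2.5000], [-8.0000, 0.0000, 0.0000]] (det J = -16.0000).
Solving J·Δ = −F gives Δ = (-0.7500, 0.8750, -0.3750).
Then the next iterate is (x, y, z)₁ = (-0.2500, 3.3750, -1.8750).

(-0.2500, 3.3750, -1.8750)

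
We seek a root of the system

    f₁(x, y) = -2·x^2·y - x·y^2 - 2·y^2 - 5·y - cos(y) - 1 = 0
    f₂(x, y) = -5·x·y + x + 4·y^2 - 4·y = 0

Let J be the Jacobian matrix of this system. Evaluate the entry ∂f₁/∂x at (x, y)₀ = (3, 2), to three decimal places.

-28.000

∂f₁/∂x = -4·x·y - y^2.
At (3, 2) this is -28.000.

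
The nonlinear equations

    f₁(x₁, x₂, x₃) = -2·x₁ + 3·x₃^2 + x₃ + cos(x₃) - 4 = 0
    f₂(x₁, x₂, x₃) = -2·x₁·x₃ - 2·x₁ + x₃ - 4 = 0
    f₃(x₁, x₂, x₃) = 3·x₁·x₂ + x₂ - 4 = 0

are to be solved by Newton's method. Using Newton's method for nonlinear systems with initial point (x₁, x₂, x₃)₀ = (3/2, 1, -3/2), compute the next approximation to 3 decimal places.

(3.741, -0.495, -2.380)

At (3/2, 1, -3/2): F = (-1.67926, -4.000, 1.500).
Jacobian J = [[-2, 0, 6·x₃ - sin(x₃) + 1], [-2·x₃ - 2, 0, -2·x₁ + 1], [3·x₂, 3·x₁ + 1, 0]].
At the point, J = [[-2.000, 0.000, -7.00251], [1.000, 0.000, -2.000], [3.000, 5.500, 0.000]] (det J = -60.51378).
Solving J·Δ = −F gives Δ = (2.241, -1.495, -0.880).
Then the next iterate is (x₁, x₂, x₃)₁ = (3.741, -0.495, -2.380).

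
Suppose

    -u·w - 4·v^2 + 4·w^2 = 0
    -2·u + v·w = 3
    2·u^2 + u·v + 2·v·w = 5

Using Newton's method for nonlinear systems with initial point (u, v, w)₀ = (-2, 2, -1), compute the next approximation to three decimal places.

At (-2, 2, -1): F = (-14.000, -1.000, -5.000).
Jacobian J = [[-w, -8·v, -u + 8·w], [-2, w, v], [4·u + v, u + 2·w, 2·v]].
At the point, J = [[1.000, -16.000, -6.000], [-2.000, -1.000, 2.000], [-6.000, -4.000, 4.000]] (det J = 56.000).
Solving J·Δ = −F gives Δ = (-0.821, -0.679, -0.661).
Then the next iterate is (u, v, w)₁ = (-2.821, 1.321, -1.661).

(-2.821, 1.321, -1.661)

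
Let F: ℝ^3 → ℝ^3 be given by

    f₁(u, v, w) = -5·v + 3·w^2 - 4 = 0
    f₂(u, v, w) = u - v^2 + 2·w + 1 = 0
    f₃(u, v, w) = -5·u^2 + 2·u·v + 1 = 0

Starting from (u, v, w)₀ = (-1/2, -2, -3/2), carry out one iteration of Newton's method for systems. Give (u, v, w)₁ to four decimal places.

At (-1/2, -2, -3/2): F = (12.7500, -6.5000, 1.7500).
Jacobian J = [[0, -5, 6·w], [1, -2·v, 2], [-10·u + 2·v, 2·u, 0]].
At the point, J = [[0.0000, -5.0000, -9.0000], [1.0000, 4.0000, 2.0000], [1.0000, -1.0000, 0.0000]] (det J = 35.0000).
Solving J·Δ = −F gives Δ = (-0.3571, 1.3929, 0.6429).
Then the next iterate is (u, v, w)₁ = (-0.8571, -0.6071, -0.8571).

(-0.8571, -0.6071, -0.8571)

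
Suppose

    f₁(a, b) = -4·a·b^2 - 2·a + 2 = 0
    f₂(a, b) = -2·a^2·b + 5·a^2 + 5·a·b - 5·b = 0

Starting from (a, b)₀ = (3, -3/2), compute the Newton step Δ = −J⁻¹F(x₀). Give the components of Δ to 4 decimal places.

(-1.3168, 0.4588)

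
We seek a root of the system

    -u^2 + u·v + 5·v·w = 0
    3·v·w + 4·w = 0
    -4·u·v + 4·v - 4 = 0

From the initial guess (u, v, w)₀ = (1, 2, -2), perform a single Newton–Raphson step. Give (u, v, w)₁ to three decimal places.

(0.500, 2.333, 0.200)

At (1, 2, -2): F = (-19.000, -20.000, -4.000).
Jacobian J = [[-2·u + v, u + 5·w, 5·v], [0, 3·w, 3·v + 4], [-4·v, -4·u + 4, 0]].
At the point, J = [[0.000, -9.000, 10.000], [0.000, -6.000, 10.000], [-8.000, 0.000, 0.000]] (det J = 240.000).
Solving J·Δ = −F gives Δ = (-0.500, 0.333, 2.200).
Then the next iterate is (u, v, w)₁ = (0.500, 2.333, 0.200).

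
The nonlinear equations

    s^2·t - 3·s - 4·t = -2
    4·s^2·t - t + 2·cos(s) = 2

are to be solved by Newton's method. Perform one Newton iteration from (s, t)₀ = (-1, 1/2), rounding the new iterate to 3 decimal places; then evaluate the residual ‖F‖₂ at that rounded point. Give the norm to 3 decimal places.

0.529

At (-1, 1/2): F = (3.500, 0.58060).
Jacobian J = [[2·s·t - 3, s^2 - 4], [8·s·t - 2·sin(s), 4·s^2 - 1]].
At the point, J = [[-4.000, -3.000], [-2.31706, 3.000]] (det J = -18.95117).
Solving J·Δ = −F gives Δ = (0.646, 0.305).
Then the next iterate is (s, t)₁ = (-0.354, 0.805).
Re-evaluating at (-0.354, 0.805): F = (-0.05712, -0.52550), so ‖F‖₂ = 0.529.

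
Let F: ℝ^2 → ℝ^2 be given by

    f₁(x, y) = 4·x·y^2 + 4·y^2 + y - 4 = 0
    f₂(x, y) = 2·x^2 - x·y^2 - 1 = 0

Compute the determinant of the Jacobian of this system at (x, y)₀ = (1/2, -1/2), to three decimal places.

9.250

J = [[4·y^2, 8·x·y + 8·y + 1], [4·x - y^2, -2·x·y]].
At the point, J = [[1.000, -5.000], [1.750, 0.500]].
det J = 9.250.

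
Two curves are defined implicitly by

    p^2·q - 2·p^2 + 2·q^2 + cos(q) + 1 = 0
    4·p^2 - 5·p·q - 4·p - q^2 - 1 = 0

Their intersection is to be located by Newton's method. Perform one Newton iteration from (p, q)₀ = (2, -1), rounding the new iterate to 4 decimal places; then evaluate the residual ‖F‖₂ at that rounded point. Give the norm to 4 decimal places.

3.9459

At (2, -1): F = (-8.459698, 16.0000).
Jacobian J = [[2·p·q - 4·p, p^2 + 4·q - sin(q)], [8·p - 5·q - 4, -5·p - 2·q]].
At the point, J = [[-12.0000, 0.841471], [17.0000, -8.0000]] (det J = 81.694993).
Solving J·Δ = −F gives Δ = (-0.6636, 0.5898).
Then the next iterate is (p, q)₁ = (1.3364, -0.4102).
Re-evaluating at (1.3364, -0.4102): F = (-2.050964, 3.370952), so ‖F‖₂ = 3.9459.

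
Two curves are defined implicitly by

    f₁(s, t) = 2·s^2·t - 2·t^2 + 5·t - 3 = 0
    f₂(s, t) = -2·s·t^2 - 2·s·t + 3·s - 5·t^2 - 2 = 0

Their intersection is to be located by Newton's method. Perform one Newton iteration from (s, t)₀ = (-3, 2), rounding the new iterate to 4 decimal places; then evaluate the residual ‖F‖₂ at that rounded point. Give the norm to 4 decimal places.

At (-3, 2): F = (35.0000, 5.0000).
Jacobian J = [[4·s·t, 2·s^2 - 4·t + 5], [-2·t^2 - 2·t + 3, -4·s·t - 2·s - 10·t]].
At the point, J = [[-24.0000, 15.0000], [-9.0000, 10.0000]] (det J = -105.0000).
Solving J·Δ = −F gives Δ = (2.6190, 1.8571).
Then the next iterate is (s, t)₁ = (-0.3810, 3.8571).
Re-evaluating at (-0.3810, 3.8571): F = (-12.349140, -63.253550), so ‖F‖₂ = 64.4478.

64.4478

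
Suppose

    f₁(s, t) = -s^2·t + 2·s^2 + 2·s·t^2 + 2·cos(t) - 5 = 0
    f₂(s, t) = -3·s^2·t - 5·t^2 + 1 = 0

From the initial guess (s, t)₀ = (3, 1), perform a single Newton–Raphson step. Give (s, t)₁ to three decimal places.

At (3, 1): F = (11.08060, -31.000).
Jacobian J = [[-2·s·t + 4·s + 2·t^2, -s^2 + 4·s·t - 2·sin(t)], [-6·s·t, -3·s^2 - 10·t]].
At the point, J = [[8.000, 1.31706], [-18.000, -37.000]] (det J = -272.29296).
Solving J·Δ = −F gives Δ = (-1.356, -0.178).
Then the next iterate is (s, t)₁ = (1.644, 0.822).

(1.644, 0.822)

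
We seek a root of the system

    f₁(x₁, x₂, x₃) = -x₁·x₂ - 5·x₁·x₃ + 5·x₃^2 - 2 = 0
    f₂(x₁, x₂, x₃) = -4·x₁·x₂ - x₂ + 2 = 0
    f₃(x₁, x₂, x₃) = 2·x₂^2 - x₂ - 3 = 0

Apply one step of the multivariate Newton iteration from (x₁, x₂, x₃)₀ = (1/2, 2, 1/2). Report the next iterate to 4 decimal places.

At (1/2, 2, 1/2): F = (-3.0000, -4.0000, 3.0000).
Jacobian J = [[-x₂ - 5·x₃, -x₁, -5·x₁ + 10·x₃], [-4·x₂, -4·x₁ - 1, 0], [0, 4·x₂ - 1, 0]].
At the point, J = [[-4.5000, -0.5000, 2.5000], [-8.0000, -3.0000, 0.0000], [0.0000, 7.0000, 0.0000]] (det J = -140.0000).
Solving J·Δ = −F gives Δ = (-0.3393, -0.4286, 0.5036).
Then the next iterate is (x₁, x₂, x₃)₁ = (0.1607, 1.5714, 1.0036).

(0.1607, 1.5714, 1.0036)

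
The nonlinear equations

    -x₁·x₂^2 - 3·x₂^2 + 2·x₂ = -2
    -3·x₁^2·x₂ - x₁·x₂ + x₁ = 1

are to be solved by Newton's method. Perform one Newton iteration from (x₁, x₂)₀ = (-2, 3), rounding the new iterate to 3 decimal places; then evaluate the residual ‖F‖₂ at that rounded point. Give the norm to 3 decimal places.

10.138

At (-2, 3): F = (-1.000, -33.000).
Jacobian J = [[-x₂^2, -2·x₁·x₂ - 6·x₂ + 2], [-6·x₁·x₂ - x₂ + 1, -3·x₁^2 - x₁]].
At the point, J = [[-9.000, -4.000], [34.000, -10.000]] (det J = 226.000).
Solving J·Δ = −F gives Δ = (0.540, -1.465).
Then the next iterate is (x₁, x₂)₁ = (-1.460, 1.535).
Re-evaluating at (-1.460, 1.535): F = (1.44141, -10.03492), so ‖F‖₂ = 10.138.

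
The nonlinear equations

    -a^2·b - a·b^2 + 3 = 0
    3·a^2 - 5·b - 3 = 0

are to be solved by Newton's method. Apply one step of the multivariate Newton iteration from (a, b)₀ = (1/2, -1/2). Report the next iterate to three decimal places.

(-7.031, -4.969)

At (1/2, -1/2): F = (3.000, 0.250).
Jacobian J = [[-2·a·b - b^2, -a^2 - 2·a·b], [6·a, -5]].
At the point, J = [[0.250, 0.250], [3.000, -5.000]] (det J = -2.000).
Solving J·Δ = −F gives Δ = (-7.531, -4.469).
Then the next iterate is (a, b)₁ = (-7.031, -4.969).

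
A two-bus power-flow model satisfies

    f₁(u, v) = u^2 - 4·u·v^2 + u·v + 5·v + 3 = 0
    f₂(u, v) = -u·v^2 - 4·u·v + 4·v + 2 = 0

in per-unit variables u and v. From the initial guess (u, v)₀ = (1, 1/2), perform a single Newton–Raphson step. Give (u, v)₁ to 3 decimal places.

At (1, 1/2): F = (6.000, 1.750).
Jacobian J = [[2·u - 4·v^2 + v, -8·u·v + u + 5], [-v^2 - 4·v, -2·u·v - 4·u + 4]].
At the point, J = [[1.500, 2.000], [-2.250, -1.000]] (det J = 3.000).
Solving J·Δ = −F gives Δ = (3.167, -5.375).
Then the next iterate is (u, v)₁ = (4.167, -4.875).

(4.167, -4.875)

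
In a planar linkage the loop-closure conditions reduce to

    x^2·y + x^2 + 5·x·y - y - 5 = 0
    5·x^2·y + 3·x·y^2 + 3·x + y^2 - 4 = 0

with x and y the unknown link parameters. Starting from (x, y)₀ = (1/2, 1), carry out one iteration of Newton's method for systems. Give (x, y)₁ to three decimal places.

(1.355, -0.704)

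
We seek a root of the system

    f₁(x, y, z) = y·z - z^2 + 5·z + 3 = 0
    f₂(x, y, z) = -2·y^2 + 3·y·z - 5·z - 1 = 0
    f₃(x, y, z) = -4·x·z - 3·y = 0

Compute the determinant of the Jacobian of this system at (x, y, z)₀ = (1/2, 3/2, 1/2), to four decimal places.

-49.0000

J = [[0, z, y - 2·z + 5], [0, -4·y + 3·z, 3·y - 5], [-4·z, -3, -4·x]].
At the point, J = [[0.0000, 0.5000, 5.5000], [0.0000, -4.5000, -0.5000], [-2.0000, -3.0000, -2.0000]].
det J = -49.0000.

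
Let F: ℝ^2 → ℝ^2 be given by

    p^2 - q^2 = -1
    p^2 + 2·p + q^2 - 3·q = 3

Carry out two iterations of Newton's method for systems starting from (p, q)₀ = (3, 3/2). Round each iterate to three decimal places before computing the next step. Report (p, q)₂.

(1.503, 1.789)

At (3, 3/2): F = (7.750, 9.750).
Jacobian J = [[2·p, -2·q], [2·p + 2, 2·q - 3]].
At the point, J = [[6.000, -3.000], [8.000, 0.000]] (det J = 24.000).
Solving J·Δ = −F gives Δ = (-1.219, 0.146).
Then the next iterate is (p, q)₁ = (1.781, 1.646).
Round to (1.781, 1.646) and repeat: F = (1.46264, 1.50528), J = [[3.562, -3.292], [5.562, 0.292]].
Δ = (-0.278, 0.143), so (p, q)₂ = (1.503, 1.789).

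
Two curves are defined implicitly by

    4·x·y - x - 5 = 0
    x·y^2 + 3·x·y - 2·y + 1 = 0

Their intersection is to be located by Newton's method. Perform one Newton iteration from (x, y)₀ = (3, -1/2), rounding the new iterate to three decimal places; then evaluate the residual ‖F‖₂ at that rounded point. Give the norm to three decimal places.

At (3, -1/2): F = (-14.000, -1.750).
Jacobian J = [[4·y - 1, 4·x], [y^2 + 3·y, 2·x·y + 3·x - 2]].
At the point, J = [[-3.000, 12.000], [-1.250, 4.000]] (det J = 3.000).
Solving J·Δ = −F gives Δ = (11.667, 4.083).
Then the next iterate is (x, y)₁ = (14.667, 3.583).
Re-evaluating at (14.667, 3.583): F = (190.54044, 339.78290), so ‖F‖₂ = 389.561.

389.561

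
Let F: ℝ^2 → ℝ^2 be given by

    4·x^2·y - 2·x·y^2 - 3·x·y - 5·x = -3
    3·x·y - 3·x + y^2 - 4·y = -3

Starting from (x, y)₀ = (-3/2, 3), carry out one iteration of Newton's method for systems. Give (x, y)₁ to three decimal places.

(3.158, 10.579)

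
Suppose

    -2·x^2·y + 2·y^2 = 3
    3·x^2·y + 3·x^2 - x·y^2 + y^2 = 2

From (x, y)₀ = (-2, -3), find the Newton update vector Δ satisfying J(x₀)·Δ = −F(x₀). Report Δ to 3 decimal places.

(0.482, 1.372)

At (-2, -3): F = (39.000, 1.000).
Jacobian J = [[-4·x·y, -2·x^2 + 4·y], [6·x·y + 6·x - y^2, 3·x^2 - 2·x·y + 2·y]].
At the point, J = [[-24.000, -20.000], [15.000, -6.000]] (det J = 444.000).
Solving J·Δ = −F gives Δ = (0.482, 1.372).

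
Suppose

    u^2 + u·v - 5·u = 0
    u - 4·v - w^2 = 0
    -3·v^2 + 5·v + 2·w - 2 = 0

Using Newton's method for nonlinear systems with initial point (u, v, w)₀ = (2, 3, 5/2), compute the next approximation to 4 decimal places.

At (2, 3, 5/2): F = (0.0000, -16.2500, -9.0000).
Jacobian J = [[2·u + v - 5, u, 0], [1, -4, -2·w], [0, -6·v + 5, 2]].
At the point, J = [[2.0000, 2.0000, 0.0000], [1.0000, -4.0000, -5.0000], [0.0000, -13.0000, 2.0000]] (det J = -150.0000).
Solving J·Δ = −F gives Δ = (1.0333, -1.0333, -2.2167).
Then the next iterate is (u, v, w)₁ = (3.0333, 1.9667, 0.2833).

(3.0333, 1.9667, 0.2833)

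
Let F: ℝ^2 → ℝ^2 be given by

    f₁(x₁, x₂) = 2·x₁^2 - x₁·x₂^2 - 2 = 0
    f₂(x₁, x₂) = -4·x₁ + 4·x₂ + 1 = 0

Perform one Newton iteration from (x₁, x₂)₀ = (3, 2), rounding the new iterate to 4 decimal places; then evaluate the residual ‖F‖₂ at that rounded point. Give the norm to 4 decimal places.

0.1875

At (3, 2): F = (4.0000, -3.0000).
Jacobian J = [[4·x₁ - x₂^2, -2·x₁·x₂], [-4, 4]].
At the point, J = [[8.0000, -12.0000], [-4.0000, 4.0000]] (det J = -16.0000).
Solving J·Δ = −F gives Δ = (-1.2500, -0.5000).
Then the next iterate is (x₁, x₂)₁ = (1.7500, 1.5000).
Re-evaluating at (1.7500, 1.5000): F = (0.1875, 0.0000), so ‖F‖₂ = 0.1875.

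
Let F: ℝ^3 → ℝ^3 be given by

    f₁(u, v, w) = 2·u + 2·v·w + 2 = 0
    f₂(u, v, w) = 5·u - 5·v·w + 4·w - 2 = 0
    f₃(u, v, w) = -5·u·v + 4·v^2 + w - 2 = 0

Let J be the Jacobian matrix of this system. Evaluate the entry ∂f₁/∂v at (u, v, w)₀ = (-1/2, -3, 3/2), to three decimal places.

∂f₁/∂v = 2·w.
At (-1/2, -3, 3/2) this is 3.000.

3.000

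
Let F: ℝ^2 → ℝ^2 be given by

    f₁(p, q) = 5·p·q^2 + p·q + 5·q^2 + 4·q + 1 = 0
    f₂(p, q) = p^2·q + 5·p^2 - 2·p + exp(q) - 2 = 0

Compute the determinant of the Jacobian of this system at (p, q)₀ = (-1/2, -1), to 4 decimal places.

-6.5285

J = [[5·q^2 + q, 10·p·q + p + 10·q + 4], [2·p·q + 10·p - 2, p^2 + exp(q)]].
At the point, J = [[4.0000, -1.5000], [-6.0000, 0.617879]].
det J = -6.5285.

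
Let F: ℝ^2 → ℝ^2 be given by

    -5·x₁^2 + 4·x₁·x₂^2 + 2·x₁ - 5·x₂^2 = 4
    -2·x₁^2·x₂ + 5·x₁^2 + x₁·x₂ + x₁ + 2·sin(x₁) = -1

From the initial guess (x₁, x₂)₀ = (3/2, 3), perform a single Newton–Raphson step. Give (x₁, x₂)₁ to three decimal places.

(1.095, 5.094)

At (3/2, 3): F = (-3.250, 6.74499).
Jacobian J = [[-10·x₁ + 4·x₂^2 + 2, 8·x₁·x₂ - 10·x₂], [-4·x₁·x₂ + 10·x₁ + x₂ + 2·cos(x₁) + 1, -2·x₁^2 + x₁]].
At the point, J = [[23.000, 6.000], [1.14147, -3.000]] (det J = -75.84885).
Solving J·Δ = −F gives Δ = (-0.405, 2.094).
Then the next iterate is (x₁, x₂)₁ = (1.095, 5.094).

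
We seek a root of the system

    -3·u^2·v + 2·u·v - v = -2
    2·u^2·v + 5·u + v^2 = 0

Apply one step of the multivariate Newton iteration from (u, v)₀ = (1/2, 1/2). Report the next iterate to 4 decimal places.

At (1/2, 1/2): F = (1.6250, 3.0000).
Jacobian J = [[-6·u·v + 2·v, -3·u^2 + 2·u - 1], [4·u·v + 5, 2·u^2 + 2·v]].
At the point, J = [[-0.5000, -0.7500], [6.0000, 1.5000]] (det J = 3.7500).
Solving J·Δ = −F gives Δ = (-1.2500, 3.0000).
Then the next iterate is (u, v)₁ = (-0.7500, 3.5000).

(-0.7500, 3.5000)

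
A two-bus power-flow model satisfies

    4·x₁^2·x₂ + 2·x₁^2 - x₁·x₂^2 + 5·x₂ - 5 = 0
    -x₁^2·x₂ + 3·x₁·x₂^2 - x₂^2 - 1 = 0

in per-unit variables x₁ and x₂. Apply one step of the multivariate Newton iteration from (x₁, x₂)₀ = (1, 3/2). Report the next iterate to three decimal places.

At (1, 3/2): F = (8.250, 2.000).
Jacobian J = [[8·x₁·x₂ + 4·x₁ - x₂^2, 4·x₁^2 - 2·x₁·x₂ + 5], [-2·x₁·x₂ + 3·x₂^2, -x₁^2 + 6·x₁·x₂ - 2·x₂]].
At the point, J = [[13.750, 6.000], [3.750, 5.000]] (det J = 46.250).
Solving J·Δ = −F gives Δ = (-0.632, 0.074).
Then the next iterate is (x₁, x₂)₁ = (0.368, 1.574).

(0.368, 1.574)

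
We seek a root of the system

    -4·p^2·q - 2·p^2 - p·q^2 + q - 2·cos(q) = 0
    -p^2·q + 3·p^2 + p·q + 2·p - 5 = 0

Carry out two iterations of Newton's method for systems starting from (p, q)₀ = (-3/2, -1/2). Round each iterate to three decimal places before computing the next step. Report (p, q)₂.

(-1.347, -0.712)

At (-3/2, -1/2): F = (-1.88017, 0.625).
Jacobian J = [[-8·p·q - 4·p - q^2, -4·p^2 - 2·p·q + 2·sin(q) + 1], [-2·p·q + 6·p + q + 2, -p^2 + p]].
At the point, J = [[-0.250, -10.45885], [-9.000, -3.750]] (det J = -93.19216).
Solving J·Δ = −F gives Δ = (0.146, -0.183).
Then the next iterate is (p, q)₁ = (-1.354, -0.683).
Round to (-1.354, -0.683) and repeat: F = (-0.26075, -0.03112), J = [[-2.44875, -9.44507], [-8.65656, -3.18732]].
Δ = (0.007, -0.029), so (p, q)₂ = (-1.347, -0.712).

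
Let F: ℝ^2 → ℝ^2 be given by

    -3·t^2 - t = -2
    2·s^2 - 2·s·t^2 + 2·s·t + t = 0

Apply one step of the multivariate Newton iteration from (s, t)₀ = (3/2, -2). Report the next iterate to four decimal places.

At (3/2, -2): F = (-8.0000, -15.5000).
Jacobian J = [[0, -6·t - 1], [4·s - 2·t^2 + 2·t, -4·s·t + 2·s + 1]].
At the point, J = [[0.0000, 11.0000], [-6.0000, 16.0000]] (det J = 66.0000).
Solving J·Δ = −F gives Δ = (-0.6439, 0.7273).
Then the next iterate is (s, t)₁ = (0.8561, -1.2727).

(0.8561, -1.2727)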